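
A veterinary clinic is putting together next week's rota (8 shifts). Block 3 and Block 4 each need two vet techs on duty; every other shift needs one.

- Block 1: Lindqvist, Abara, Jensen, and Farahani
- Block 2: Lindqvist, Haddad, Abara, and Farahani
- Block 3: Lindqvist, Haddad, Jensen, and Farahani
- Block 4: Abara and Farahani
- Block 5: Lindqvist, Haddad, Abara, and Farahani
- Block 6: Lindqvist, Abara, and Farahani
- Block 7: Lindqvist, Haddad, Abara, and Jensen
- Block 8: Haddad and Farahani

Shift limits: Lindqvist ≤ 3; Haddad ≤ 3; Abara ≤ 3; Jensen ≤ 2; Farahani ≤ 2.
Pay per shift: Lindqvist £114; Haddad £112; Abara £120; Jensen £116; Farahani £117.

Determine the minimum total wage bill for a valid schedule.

Block 4 can only be covered by Abara and Farahani, so that assignment is forced.
Picking the cheapest available vet tech for each shift independently would cost £1139, but that ignores the shift limits.
An optimal schedule: Block 1→Lindqvist, Block 2→Haddad, Block 3→Lindqvist+Jensen, Block 4→Farahani+Abara, Block 5→Haddad, Block 6→Lindqvist, Block 7→Jensen, Block 8→Haddad.
Total: 114 + 112 + 114 + 116 + 117 + 120 + 112 + 114 + 116 + 112 = £1147.

£1147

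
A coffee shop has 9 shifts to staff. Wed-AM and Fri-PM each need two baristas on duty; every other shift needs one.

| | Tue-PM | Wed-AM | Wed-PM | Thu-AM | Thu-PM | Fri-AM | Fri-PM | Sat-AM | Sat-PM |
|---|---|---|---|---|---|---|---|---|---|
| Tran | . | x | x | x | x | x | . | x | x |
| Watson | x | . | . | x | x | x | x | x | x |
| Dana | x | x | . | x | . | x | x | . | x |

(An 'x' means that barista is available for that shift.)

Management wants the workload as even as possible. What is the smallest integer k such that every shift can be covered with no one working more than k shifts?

With 3 baristas and 11 worker-slots to fill, someone must work at least ⌈11/3⌉ = 4 shifts, so k ≥ 4.
k = 4 works: Tue-PM→Watson, Wed-AM→Tran+Dana, Wed-PM→Tran, Thu-AM→Watson, Thu-PM→Tran, Fri-AM→Watson, Fri-PM→Watson+Dana, Sat-AM→Tran, Sat-PM→Dana.
Loads: Tran 4, Watson 4, Dana 3 — all ≤ 4.

4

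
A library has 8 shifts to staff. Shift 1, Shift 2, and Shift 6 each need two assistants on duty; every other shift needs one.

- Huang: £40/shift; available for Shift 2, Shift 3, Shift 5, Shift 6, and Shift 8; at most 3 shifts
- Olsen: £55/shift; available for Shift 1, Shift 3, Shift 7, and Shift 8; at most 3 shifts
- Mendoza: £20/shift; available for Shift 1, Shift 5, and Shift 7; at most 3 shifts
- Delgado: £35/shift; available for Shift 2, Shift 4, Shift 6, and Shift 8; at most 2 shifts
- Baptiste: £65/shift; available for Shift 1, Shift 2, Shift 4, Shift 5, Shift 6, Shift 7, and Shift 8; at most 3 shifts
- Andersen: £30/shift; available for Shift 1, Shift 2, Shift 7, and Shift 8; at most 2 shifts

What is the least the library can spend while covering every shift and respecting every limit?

Picking the cheapest available assistant for each shift independently would cost £335, but that ignores the shift limits.
An optimal schedule: Shift 1→Mendoza+Olsen, Shift 2→Andersen+Huang, Shift 3→Huang, Shift 4→Delgado, Shift 5→Mendoza, Shift 6→Delgado+Huang, Shift 7→Mendoza, Shift 8→Andersen.
Total: 20 + 55 + 30 + 40 + 40 + 35 + 20 + 35 + 40 + 20 + 30 = £365.

£365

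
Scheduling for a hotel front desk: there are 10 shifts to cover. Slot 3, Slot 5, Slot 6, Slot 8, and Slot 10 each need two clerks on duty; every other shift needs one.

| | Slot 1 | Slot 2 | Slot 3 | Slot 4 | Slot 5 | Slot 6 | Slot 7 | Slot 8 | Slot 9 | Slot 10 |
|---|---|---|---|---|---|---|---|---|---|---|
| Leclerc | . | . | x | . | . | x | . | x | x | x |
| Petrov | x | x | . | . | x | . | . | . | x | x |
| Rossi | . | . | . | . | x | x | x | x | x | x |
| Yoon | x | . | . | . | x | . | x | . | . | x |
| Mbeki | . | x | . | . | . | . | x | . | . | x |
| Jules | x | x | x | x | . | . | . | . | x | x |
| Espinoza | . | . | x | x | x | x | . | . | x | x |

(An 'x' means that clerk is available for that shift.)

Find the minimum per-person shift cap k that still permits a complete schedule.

3

With 7 clerks and 15 worker-slots to fill, someone must work at least ⌈15/7⌉ = 3 shifts, so k ≥ 3.
k = 3 works: Slot 1→Petrov, Slot 2→Petrov, Slot 3→Leclerc+Jules, Slot 4→Jules, Slot 5→Yoon+Espinoza, Slot 6→Leclerc+Rossi, Slot 7→Rossi, Slot 8→Leclerc+Rossi, Slot 9→Petrov, Slot 10→Yoon+Mbeki.
Loads: Leclerc 3, Petrov 3, Rossi 3, Yoon 2, Mbeki 1, Jules 2, Espinoza 1 — all ≤ 3.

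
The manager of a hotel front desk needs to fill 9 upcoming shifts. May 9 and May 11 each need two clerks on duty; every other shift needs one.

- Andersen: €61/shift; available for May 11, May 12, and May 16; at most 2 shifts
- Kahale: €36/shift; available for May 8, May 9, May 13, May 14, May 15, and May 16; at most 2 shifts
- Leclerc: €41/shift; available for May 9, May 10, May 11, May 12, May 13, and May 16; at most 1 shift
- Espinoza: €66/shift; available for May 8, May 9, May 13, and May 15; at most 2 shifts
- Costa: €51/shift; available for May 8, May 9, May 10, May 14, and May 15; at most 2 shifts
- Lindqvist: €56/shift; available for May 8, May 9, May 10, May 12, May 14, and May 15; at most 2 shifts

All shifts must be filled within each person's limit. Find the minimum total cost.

May 11 can only be covered by Andersen and Leclerc, so that assignment is forced.
Picking the cheapest available clerk for each shift independently would cost €441, but that ignores the shift limits.
An optimal schedule: May 8→Espinoza, May 9→Espinoza+Lindqvist, May 10→Costa, May 11→Andersen+Leclerc, May 12→Andersen, May 13→Kahale, May 14→Costa, May 15→Lindqvist, May 16→Kahale.
Total: 66 + 66 + 56 + 51 + 61 + 41 + 61 + 36 + 51 + 56 + 36 = €581.

€581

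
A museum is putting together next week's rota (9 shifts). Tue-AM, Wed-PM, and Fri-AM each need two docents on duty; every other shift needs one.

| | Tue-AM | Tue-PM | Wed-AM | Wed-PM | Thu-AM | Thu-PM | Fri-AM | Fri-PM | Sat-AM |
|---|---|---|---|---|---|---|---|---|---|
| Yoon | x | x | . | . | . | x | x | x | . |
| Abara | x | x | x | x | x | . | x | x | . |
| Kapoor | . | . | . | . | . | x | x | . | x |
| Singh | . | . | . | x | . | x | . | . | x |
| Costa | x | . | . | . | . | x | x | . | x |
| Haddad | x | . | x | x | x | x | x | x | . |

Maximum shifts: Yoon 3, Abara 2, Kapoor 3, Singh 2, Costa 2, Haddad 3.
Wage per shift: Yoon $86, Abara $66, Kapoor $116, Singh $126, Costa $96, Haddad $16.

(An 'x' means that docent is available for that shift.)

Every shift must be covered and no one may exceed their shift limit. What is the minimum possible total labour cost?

$862

Picking the cheapest available docent for each shift independently would cost $472, but that ignores the shift limits.
An optimal schedule: Tue-AM→Yoon+Costa, Tue-PM→Abara, Wed-AM→Haddad, Wed-PM→Haddad+Abara, Thu-AM→Haddad, Thu-PM→Kapoor, Fri-AM→Yoon+Kapoor, Fri-PM→Yoon, Sat-AM→Costa.
Total: 86 + 96 + 66 + 16 + 16 + 66 + 16 + 116 + 86 + 116 + 86 + 96 = $862.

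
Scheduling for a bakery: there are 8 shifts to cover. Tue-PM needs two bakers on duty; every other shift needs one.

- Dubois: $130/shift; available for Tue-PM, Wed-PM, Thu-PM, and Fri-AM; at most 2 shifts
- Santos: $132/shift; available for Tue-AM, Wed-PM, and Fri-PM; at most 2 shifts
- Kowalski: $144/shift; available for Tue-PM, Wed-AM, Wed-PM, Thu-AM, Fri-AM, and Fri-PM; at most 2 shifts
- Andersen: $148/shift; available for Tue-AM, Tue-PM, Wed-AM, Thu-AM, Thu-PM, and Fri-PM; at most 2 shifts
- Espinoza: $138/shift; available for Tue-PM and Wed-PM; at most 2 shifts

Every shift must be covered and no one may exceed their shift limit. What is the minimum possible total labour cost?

$1236

Picking the cheapest available baker for each shift independently would cost $1210, but that ignores the shift limits.
An optimal schedule: Tue-AM→Santos, Tue-PM→Andersen+Espinoza, Wed-AM→Kowalski, Wed-PM→Espinoza, Thu-AM→Kowalski, Thu-PM→Dubois, Fri-AM→Dubois, Fri-PM→Santos.
Total: 132 + 148 + 138 + 144 + 138 + 144 + 130 + 130 + 132 = $1236.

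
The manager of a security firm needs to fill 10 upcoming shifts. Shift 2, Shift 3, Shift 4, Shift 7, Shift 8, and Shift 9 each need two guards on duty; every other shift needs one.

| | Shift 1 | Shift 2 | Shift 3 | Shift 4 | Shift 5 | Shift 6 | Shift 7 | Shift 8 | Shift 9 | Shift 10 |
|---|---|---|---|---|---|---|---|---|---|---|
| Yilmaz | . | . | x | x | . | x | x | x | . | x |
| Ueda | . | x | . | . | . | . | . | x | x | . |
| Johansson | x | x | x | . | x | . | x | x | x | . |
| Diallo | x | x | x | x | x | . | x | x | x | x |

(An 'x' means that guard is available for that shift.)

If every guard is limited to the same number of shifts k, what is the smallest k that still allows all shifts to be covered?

With 4 guards and 16 worker-slots to fill, someone must work at least ⌈16/4⌉ = 4 shifts, so k ≥ 4.
k = 4 is infeasible (exhaustive check).
k = 5 works: Shift 1→Johansson, Shift 2→Ueda+Johansson, Shift 3→Yilmaz+Johansson, Shift 4→Yilmaz+Diallo, Shift 5→Johansson, Shift 6→Yilmaz, Shift 7→Yilmaz+Johansson, Shift 8→Ueda+Diallo, Shift 9→Ueda+Diallo, Shift 10→Yilmaz.
Loads: Yilmaz 5, Ueda 3, Johansson 5, Diallo 3 — all ≤ 5.

5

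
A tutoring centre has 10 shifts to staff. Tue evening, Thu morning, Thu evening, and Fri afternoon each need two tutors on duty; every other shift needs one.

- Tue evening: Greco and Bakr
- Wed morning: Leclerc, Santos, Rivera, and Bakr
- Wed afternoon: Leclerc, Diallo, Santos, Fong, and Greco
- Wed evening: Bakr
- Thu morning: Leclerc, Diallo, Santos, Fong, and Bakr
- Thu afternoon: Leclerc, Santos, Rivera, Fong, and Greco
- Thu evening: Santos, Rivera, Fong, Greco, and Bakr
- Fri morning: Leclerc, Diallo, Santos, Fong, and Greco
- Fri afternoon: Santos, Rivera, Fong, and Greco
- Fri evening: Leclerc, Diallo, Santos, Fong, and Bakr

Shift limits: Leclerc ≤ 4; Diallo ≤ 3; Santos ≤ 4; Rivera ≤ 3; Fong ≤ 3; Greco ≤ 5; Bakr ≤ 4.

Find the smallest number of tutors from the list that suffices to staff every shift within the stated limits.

14 slots to fill and no one can take more than 5, so at least ⌈14/5⌉ = 3 tutors are needed.
Any 3 tutors together have capacity at most 5+4+4 = 13 < 14 slots, so 3 can never suffice.
Leclerc, Santos, Greco, and Bakr alone can cover everything: Tue evening→Greco+Bakr, Wed morning→Leclerc, Wed afternoon→Leclerc, Wed evening→Bakr, Thu morning→Leclerc+Santos, Thu afternoon→Leclerc, Thu evening→Santos+Greco, Fri morning→Santos, Fri afternoon→Santos+Greco, Fri evening→Bakr.

4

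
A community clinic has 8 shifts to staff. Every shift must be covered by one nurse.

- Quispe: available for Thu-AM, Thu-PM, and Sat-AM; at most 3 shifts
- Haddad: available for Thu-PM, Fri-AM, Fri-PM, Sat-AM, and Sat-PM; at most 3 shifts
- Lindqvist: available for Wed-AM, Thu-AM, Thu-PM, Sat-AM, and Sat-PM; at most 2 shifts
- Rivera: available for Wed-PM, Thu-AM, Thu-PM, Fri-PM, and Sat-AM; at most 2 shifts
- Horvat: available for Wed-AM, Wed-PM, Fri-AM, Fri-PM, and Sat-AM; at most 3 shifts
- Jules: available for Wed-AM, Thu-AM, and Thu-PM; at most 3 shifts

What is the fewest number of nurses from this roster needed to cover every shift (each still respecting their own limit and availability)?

3

8 slots to fill and no one can take more than 3, so at least ⌈8/3⌉ = 3 nurses are needed.
Quispe, Haddad, and Horvat alone can cover everything: Wed-AM→Horvat, Wed-PM→Horvat, Thu-AM→Quispe, Thu-PM→Quispe, Fri-AM→Haddad, Fri-PM→Haddad, Sat-AM→Quispe, Sat-PM→Haddad.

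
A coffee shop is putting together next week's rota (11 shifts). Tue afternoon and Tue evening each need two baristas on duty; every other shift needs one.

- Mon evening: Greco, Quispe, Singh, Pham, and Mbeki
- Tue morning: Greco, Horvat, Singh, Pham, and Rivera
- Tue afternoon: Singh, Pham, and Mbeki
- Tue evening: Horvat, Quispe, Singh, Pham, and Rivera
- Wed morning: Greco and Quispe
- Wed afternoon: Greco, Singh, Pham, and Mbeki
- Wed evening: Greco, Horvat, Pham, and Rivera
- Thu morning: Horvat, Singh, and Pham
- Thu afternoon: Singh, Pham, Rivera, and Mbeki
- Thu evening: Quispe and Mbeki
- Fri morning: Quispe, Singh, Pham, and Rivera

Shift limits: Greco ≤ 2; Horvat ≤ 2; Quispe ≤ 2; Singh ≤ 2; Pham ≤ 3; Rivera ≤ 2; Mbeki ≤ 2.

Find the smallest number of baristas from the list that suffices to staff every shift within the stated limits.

13 slots to fill and no one can take more than 3, so at least ⌈13/3⌉ = 5 baristas are needed.
Any 5 baristas together have capacity at most 3+2+2+2+2 = 11 < 13 slots, so 5 can never suffice.
Greco, Horvat, Quispe, Singh, Pham, and Rivera alone can cover everything: Mon evening→Quispe, Tue morning→Rivera, Tue afternoon→Singh+Pham, Tue evening→Pham+Rivera, Wed morning→Greco, Wed afternoon→Greco, Wed evening→Horvat, Thu morning→Horvat, Thu afternoon→Singh, Thu evening→Quispe, Fri morning→Pham.

6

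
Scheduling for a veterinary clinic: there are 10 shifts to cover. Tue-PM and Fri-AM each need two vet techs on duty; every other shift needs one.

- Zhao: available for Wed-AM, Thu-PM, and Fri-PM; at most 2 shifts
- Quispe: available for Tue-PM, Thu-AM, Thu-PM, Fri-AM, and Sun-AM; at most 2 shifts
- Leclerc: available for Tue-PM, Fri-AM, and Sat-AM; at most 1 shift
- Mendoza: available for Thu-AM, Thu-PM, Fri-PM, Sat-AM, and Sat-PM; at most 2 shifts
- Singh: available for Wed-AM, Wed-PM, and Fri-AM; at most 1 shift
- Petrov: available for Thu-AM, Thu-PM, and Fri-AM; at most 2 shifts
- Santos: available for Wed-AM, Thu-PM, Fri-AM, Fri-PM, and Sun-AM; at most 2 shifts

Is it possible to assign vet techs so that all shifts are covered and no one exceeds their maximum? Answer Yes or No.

Tue-PM can only be covered by Quispe and Leclerc, so that assignment is forced.
Wed-PM can only be covered by Singh, so that assignment is forced.
Sat-PM can only be covered by Mendoza, so that assignment is forced.
One valid schedule: Tue-PM→Quispe+Leclerc, Wed-AM→Zhao, Wed-PM→Singh, Thu-AM→Petrov, Thu-PM→Santos, Fri-AM→Petrov+Santos, Fri-PM→Zhao, Sat-AM→Mendoza, Sat-PM→Mendoza, Sun-AM→Quispe.
Loads: Zhao 2/2, Quispe 2/2, Leclerc 1/1, Mendoza 2/2, Singh 1/1, Petrov 2/2, Santos 2/2 — all within limits.

Yes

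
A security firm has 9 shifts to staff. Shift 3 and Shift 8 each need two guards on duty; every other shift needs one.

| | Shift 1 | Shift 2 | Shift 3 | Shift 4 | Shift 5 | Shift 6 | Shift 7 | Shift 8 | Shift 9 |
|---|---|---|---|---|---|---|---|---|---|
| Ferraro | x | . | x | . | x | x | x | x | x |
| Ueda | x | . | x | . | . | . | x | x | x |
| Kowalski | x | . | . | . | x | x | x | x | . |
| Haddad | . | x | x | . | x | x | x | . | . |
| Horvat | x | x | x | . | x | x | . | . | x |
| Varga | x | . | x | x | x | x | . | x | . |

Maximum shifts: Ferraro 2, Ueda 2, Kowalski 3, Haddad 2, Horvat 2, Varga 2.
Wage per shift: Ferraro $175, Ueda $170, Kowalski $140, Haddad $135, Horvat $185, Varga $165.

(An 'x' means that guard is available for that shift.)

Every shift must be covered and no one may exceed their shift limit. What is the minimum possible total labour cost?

Shift 4 can only be covered by Varga, so that assignment is forced.
Picking the cheapest available guard for each shift independently would cost $1620, but that ignores the shift limits.
An optimal schedule: Shift 1→Kowalski, Shift 2→Haddad, Shift 3→Ueda+Ferraro, Shift 4→Varga, Shift 5→Kowalski, Shift 6→Kowalski, Shift 7→Haddad, Shift 8→Varga+Ferraro, Shift 9→Ueda.
Total: 140 + 135 + 170 + 175 + 165 + 140 + 140 + 135 + 165 + 175 + 170 = $1710.

$1710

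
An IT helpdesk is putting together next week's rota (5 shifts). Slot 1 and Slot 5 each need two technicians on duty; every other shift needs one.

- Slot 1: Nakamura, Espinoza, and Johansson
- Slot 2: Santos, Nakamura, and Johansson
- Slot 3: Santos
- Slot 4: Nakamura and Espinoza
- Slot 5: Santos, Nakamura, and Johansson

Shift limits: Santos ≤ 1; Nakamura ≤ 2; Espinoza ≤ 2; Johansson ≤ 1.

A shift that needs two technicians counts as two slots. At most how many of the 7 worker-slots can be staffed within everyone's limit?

6

Total capacity across all technicians is 1+2+2+1 = 6, and 7 slots are needed, so at most 6 can be filled.
An assignment achieving 6: Slot 1→Nakamura+Espinoza, Slot 2→Nakamura, Slot 3→Santos, Slot 4→Espinoza, Slot 5→Johansson.
Loads: Santos 1/1, Nakamura 2/2, Espinoza 2/2, Johansson 1/1.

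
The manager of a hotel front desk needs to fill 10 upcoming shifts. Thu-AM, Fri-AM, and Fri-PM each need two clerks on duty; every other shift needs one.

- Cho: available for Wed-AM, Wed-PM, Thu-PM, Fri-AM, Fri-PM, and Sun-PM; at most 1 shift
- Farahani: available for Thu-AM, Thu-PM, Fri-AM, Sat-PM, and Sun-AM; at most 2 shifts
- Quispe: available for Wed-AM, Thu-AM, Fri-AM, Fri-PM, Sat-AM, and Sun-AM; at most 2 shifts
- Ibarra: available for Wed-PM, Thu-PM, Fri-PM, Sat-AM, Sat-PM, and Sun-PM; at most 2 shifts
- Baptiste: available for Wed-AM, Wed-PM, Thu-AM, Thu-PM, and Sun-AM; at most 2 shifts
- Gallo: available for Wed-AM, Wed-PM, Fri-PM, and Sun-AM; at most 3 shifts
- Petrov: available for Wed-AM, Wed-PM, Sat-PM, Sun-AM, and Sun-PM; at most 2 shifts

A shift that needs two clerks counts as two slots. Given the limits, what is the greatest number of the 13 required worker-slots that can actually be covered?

13

Total capacity across all clerks is 1+2+2+2+2+3+2 = 14, and 13 slots are needed, so at most 13 can be filled.
An assignment achieving 13: Wed-AM→Baptiste, Wed-PM→Gallo, Thu-AM→Farahani+Quispe, Thu-PM→Baptiste, Fri-AM→Cho+Farahani, Fri-PM→Ibarra+Gallo, Sat-AM→Quispe, Sat-PM→Ibarra, Sun-AM→Gallo, Sun-PM→Petrov.
Loads: Cho 1/1, Farahani 2/2, Quispe 2/2, Ibarra 2/2, Baptiste 2/2, Gallo 3/3, Petrov 1/2.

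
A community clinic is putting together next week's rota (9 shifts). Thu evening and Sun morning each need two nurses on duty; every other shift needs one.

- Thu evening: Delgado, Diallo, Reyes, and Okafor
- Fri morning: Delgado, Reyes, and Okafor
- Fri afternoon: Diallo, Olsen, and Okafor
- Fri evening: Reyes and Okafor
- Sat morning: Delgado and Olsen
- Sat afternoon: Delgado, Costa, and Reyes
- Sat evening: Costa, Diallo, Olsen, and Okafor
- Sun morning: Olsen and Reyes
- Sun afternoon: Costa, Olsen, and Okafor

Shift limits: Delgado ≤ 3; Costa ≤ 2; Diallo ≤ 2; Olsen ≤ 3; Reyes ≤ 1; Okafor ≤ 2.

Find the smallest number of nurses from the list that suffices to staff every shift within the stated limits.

5

11 slots to fill and no one can take more than 3, so at least ⌈11/3⌉ = 4 nurses are needed.
Any 4 nurses together have capacity at most 3+3+2+2 = 10 < 11 slots, so 4 can never suffice.
Delgado, Costa, Olsen, Reyes, and Okafor alone can cover everything: Thu evening→Delgado+Okafor, Fri morning→Delgado, Fri afternoon→Olsen, Fri evening→Okafor, Sat morning→Delgado, Sat afternoon→Costa, Sat evening→Costa, Sun morning→Olsen+Reyes, Sun afternoon→Olsen.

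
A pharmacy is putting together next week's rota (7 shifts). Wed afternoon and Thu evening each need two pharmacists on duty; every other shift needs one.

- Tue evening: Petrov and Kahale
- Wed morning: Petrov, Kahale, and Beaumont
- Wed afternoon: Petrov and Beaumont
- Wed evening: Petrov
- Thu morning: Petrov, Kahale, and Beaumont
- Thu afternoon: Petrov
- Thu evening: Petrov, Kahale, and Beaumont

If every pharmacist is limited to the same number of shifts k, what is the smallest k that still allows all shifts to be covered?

3

With 3 pharmacists and 9 worker-slots to fill, someone must work at least ⌈9/3⌉ = 3 shifts, so k ≥ 3.
k = 3 works: Tue evening→Kahale, Wed morning→Kahale, Wed afternoon→Petrov+Beaumont, Wed evening→Petrov, Thu morning→Beaumont, Thu afternoon→Petrov, Thu evening→Kahale+Beaumont.
Loads: Petrov 3, Kahale 3, Beaumont 3 — all ≤ 3.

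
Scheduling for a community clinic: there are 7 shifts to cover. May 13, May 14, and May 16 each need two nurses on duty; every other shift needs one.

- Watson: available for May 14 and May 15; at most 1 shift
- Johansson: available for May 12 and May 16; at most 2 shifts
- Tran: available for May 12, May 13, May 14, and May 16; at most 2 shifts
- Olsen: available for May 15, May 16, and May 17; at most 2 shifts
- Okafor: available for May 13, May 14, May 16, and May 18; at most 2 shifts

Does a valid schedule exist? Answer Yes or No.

Total capacity is 1+2+2+2+2 = 9 but 10 worker-slots are needed — infeasible.

No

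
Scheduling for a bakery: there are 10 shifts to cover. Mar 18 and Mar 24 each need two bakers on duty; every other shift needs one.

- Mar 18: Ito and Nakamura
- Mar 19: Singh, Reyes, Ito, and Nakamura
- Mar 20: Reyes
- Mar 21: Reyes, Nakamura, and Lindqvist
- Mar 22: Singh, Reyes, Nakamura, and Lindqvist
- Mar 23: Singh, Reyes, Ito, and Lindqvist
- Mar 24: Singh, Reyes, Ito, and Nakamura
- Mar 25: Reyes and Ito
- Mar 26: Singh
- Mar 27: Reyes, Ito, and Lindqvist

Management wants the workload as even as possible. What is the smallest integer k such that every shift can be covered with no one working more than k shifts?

With 5 bakers and 12 worker-slots to fill, someone must work at least ⌈12/5⌉ = 3 shifts, so k ≥ 3.
k = 3 works: Mar 18→Ito+Nakamura, Mar 19→Singh, Mar 20→Reyes, Mar 21→Reyes, Mar 22→Singh, Mar 23→Lindqvist, Mar 24→Ito+Nakamura, Mar 25→Reyes, Mar 26→Singh, Mar 27→Ito.
Loads: Singh 3, Reyes 3, Ito 3, Nakamura 2, Lindqvist 1 — all ≤ 3.

3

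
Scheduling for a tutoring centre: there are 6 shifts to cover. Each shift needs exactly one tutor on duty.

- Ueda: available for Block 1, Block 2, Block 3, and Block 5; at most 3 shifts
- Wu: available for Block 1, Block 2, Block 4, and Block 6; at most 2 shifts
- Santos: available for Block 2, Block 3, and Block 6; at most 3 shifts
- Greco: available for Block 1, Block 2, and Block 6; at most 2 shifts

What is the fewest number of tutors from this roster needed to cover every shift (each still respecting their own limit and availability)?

6 slots to fill and no one can take more than 3, so at least ⌈6/3⌉ = 2 tutors are needed.
No set of 2 tutors can cover every shift (each such set leaves at least one shift with no one available or exceeds a cap).
Ueda, Wu, and Santos alone can cover everything: Block 1→Ueda, Block 2→Santos, Block 3→Ueda, Block 4→Wu, Block 5→Ueda, Block 6→Wu.

3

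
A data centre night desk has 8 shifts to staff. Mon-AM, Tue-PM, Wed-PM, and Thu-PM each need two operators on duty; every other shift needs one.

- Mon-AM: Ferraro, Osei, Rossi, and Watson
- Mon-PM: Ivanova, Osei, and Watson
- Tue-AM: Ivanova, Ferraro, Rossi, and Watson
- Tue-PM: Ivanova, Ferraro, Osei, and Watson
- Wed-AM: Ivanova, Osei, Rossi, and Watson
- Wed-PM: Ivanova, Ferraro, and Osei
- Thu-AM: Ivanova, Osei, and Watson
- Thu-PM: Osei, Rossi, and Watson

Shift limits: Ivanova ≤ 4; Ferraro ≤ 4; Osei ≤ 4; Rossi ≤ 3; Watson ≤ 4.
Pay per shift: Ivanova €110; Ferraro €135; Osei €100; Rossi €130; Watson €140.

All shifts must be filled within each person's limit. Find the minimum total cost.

Picking the cheapest available operator for each shift independently would cost €1290, but that ignores the shift limits.
An optimal schedule: Mon-AM→Osei+Rossi, Mon-PM→Osei, Tue-AM→Ivanova, Tue-PM→Ivanova+Ferraro, Wed-AM→Rossi, Wed-PM→Osei+Ivanova, Thu-AM→Ivanova, Thu-PM→Osei+Rossi.
Total: 100 + 130 + 100 + 110 + 110 + 135 + 130 + 100 + 110 + 110 + 100 + 130 = €1365.

€1365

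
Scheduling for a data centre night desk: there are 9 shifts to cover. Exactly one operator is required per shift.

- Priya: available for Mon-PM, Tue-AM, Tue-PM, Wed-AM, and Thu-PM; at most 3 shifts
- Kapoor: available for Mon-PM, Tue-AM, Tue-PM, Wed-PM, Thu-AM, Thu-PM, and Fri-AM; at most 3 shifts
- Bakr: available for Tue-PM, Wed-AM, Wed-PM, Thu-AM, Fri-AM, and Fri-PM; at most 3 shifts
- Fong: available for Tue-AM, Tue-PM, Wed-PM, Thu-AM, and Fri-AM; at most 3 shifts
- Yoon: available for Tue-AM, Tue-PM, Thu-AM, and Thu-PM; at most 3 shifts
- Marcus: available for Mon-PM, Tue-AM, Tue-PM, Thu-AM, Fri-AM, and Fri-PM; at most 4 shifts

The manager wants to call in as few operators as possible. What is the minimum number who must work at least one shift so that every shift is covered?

9 slots to fill and no one can take more than 4, so at least ⌈9/4⌉ = 3 operators are needed.
Priya, Kapoor, and Bakr alone can cover everything: Mon-PM→Priya, Tue-AM→Priya, Tue-PM→Bakr, Wed-AM→Priya, Wed-PM→Kapoor, Thu-AM→Kapoor, Thu-PM→Kapoor, Fri-AM→Bakr, Fri-PM→Bakr.

3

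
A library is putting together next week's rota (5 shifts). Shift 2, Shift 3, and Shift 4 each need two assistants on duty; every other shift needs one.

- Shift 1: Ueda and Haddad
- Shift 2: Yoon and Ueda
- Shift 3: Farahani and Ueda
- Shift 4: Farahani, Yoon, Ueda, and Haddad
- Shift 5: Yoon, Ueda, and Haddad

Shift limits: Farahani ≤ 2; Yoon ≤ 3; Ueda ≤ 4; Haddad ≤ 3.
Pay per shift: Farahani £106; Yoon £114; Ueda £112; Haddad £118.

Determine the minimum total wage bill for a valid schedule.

Shift 2 can only be covered by Yoon and Ueda, so that assignment is forced.
Shift 3 can only be covered by Farahani and Ueda, so that assignment is forced.
Picking the cheapest available assistant for each shift independently would cost £886, but that ignores the shift limits.
An optimal schedule: Shift 1→Ueda, Shift 2→Ueda+Yoon, Shift 3→Farahani+Ueda, Shift 4→Farahani+Yoon, Shift 5→Ueda.
Total: 112 + 112 + 114 + 106 + 112 + 106 + 114 + 112 = £888.

£888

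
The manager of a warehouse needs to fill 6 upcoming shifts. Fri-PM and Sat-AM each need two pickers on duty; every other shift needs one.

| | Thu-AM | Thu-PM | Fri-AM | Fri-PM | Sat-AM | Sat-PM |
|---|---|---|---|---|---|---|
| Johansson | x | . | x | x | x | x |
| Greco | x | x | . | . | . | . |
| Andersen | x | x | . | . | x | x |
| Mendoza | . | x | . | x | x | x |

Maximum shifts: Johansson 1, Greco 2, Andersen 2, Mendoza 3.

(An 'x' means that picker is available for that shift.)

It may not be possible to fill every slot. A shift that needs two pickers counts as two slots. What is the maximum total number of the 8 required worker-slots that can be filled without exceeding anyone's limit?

7

Total capacity across all pickers is 1+2+2+3 = 8, and 8 slots are needed, so at most 8 can be filled.
Shifts {Fri-AM, Fri-PM} need 3 slots but only Johansson and Mendoza are available for them, supplying at most 2 — so at least 1 slot must go unfilled.
An assignment achieving 7: Thu-AM→Greco, Thu-PM→Greco, Fri-AM→Johansson, Fri-PM→Mendoza, Sat-AM→Andersen+Mendoza, Sat-PM→Andersen.
Loads: Johansson 1/1, Greco 2/2, Andersen 2/2, Mendoza 2/3.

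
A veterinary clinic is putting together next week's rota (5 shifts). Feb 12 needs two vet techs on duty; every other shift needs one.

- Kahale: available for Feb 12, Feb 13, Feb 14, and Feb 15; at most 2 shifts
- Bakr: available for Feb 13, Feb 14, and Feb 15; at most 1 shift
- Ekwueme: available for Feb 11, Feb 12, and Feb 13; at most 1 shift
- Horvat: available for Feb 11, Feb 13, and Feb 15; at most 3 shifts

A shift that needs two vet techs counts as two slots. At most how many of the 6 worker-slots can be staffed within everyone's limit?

Total capacity across all vet techs is 2+1+1+3 = 7, and 6 slots are needed, so at most 6 can be filled.
An assignment achieving 6: Feb 11→Horvat, Feb 12→Kahale+Ekwueme, Feb 13→Horvat, Feb 14→Kahale, Feb 15→Bakr.
Loads: Kahale 2/2, Bakr 1/1, Ekwueme 1/1, Horvat 2/3.

6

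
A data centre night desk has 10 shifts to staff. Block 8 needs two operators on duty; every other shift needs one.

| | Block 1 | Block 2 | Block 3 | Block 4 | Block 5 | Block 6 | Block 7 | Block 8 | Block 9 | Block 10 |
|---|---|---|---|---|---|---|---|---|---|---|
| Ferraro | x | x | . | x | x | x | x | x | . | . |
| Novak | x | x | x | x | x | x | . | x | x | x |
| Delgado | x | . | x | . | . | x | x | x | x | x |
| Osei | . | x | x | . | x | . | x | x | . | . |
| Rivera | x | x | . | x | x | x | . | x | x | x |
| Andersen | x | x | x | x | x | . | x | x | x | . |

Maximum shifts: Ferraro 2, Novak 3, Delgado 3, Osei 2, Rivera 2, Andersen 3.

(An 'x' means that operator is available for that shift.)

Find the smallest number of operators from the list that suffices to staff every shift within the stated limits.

11 slots to fill and no one can take more than 3, so at least ⌈11/3⌉ = 4 operators are needed.
Ferraro, Novak, Delgado, and Andersen alone can cover everything: Block 1→Andersen, Block 2→Ferraro, Block 3→Novak, Block 4→Ferraro, Block 5→Novak, Block 6→Delgado, Block 7→Delgado, Block 8→Delgado+Andersen, Block 9→Andersen, Block 10→Novak.

4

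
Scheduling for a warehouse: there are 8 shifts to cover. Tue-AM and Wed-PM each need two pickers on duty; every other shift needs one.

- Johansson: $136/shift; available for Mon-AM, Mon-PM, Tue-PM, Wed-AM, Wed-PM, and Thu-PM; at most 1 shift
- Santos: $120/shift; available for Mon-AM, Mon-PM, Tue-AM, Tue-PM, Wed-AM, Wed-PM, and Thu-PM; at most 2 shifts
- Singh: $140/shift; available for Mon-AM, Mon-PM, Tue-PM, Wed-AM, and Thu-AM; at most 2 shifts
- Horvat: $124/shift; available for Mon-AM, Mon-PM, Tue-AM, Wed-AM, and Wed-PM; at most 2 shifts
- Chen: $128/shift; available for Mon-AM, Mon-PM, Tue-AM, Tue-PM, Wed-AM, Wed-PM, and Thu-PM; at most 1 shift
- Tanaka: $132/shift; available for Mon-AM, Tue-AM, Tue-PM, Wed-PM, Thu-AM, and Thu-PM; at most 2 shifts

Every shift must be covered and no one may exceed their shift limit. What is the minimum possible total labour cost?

Picking the cheapest available picker for each shift independently would cost $1220, but that ignores the shift limits.
An optimal schedule: Mon-AM→Horvat, Mon-PM→Santos, Tue-AM→Horvat+Tanaka, Tue-PM→Santos, Wed-AM→Singh, Wed-PM→Chen+Tanaka, Thu-AM→Singh, Thu-PM→Johansson.
Total: 124 + 120 + 124 + 132 + 120 + 140 + 128 + 132 + 140 + 136 = $1296.

$1296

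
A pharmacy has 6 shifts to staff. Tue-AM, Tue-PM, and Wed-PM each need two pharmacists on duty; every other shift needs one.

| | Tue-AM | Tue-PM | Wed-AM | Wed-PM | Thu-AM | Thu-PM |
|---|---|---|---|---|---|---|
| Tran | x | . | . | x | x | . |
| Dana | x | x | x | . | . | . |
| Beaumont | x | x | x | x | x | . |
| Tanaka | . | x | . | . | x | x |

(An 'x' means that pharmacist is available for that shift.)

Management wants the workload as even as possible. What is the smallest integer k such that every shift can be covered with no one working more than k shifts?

With 4 pharmacists and 9 worker-slots to fill, someone must work at least ⌈9/4⌉ = 3 shifts, so k ≥ 3.
k = 3 works: Tue-AM→Tran+Dana, Tue-PM→Dana+Beaumont, Wed-AM→Dana, Wed-PM→Tran+Beaumont, Thu-AM→Tran, Thu-PM→Tanaka.
Loads: Tran 3, Dana 3, Beaumont 2, Tanaka 1 — all ≤ 3.

3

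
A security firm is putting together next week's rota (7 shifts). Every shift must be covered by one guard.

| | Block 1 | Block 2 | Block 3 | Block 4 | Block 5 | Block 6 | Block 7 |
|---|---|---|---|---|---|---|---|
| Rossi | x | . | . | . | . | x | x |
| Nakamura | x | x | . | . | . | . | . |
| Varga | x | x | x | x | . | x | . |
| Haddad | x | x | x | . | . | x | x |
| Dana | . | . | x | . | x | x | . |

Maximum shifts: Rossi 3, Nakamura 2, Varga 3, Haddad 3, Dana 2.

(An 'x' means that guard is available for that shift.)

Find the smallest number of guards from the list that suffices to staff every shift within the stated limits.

7 slots to fill and no one can take more than 3, so at least ⌈7/3⌉ = 3 guards are needed.
Rossi, Varga, and Dana alone can cover everything: Block 1→Rossi, Block 2→Varga, Block 3→Varga, Block 4→Varga, Block 5→Dana, Block 6→Rossi, Block 7→Rossi.

3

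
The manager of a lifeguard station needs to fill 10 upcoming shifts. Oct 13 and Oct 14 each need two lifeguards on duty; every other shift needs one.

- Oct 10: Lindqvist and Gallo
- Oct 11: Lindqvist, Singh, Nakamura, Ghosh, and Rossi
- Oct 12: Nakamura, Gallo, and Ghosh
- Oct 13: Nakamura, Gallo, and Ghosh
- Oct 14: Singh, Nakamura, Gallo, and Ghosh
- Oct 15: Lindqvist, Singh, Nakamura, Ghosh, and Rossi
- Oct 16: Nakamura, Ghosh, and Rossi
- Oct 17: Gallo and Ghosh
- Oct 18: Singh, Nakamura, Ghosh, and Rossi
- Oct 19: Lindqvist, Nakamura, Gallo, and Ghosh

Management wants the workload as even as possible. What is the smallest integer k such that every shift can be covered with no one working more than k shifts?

With 6 lifeguards and 12 worker-slots to fill, someone must work at least ⌈12/6⌉ = 2 shifts, so k ≥ 2.
k = 2 works: Oct 10→Lindqvist, Oct 11→Rossi, Oct 12→Nakamura, Oct 13→Nakamura+Gallo, Oct 14→Singh+Ghosh, Oct 15→Rossi, Oct 16→Ghosh, Oct 17→Gallo, Oct 18→Singh, Oct 19→Lindqvist.
Loads: Lindqvist 2, Singh 2, Nakamura 2, Gallo 2, Ghosh 2, Rossi 2 — all ≤ 2.

2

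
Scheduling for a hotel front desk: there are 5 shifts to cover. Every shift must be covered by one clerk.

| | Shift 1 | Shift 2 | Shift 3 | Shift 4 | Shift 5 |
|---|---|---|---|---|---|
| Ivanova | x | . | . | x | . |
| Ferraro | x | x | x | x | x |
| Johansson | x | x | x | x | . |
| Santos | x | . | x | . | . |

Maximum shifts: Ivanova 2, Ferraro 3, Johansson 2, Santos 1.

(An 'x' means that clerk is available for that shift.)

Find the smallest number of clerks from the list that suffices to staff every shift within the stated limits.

5 slots to fill and no one can take more than 3, so at least ⌈5/3⌉ = 2 clerks are needed.
Ivanova and Ferraro alone can cover everything: Shift 1→Ivanova, Shift 2→Ferraro, Shift 3→Ferraro, Shift 4→Ivanova, Shift 5→Ferraro.

2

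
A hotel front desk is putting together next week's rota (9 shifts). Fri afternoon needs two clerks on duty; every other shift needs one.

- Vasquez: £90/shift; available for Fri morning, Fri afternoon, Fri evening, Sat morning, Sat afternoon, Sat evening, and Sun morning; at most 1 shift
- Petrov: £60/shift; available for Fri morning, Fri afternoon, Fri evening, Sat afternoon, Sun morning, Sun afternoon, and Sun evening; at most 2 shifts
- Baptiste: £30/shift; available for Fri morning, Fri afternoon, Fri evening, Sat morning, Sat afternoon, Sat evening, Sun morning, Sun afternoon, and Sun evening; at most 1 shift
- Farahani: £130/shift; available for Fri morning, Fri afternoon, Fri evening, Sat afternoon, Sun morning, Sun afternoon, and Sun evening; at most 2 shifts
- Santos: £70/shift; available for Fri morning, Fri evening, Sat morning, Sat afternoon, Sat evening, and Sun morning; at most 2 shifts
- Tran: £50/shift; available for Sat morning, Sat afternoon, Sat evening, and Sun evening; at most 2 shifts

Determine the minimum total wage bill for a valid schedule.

£740

Picking the cheapest available clerk for each shift independently would cost £330, but that ignores the shift limits.
An optimal schedule: Fri morning→Farahani, Fri afternoon→Petrov+Farahani, Fri evening→Santos, Sat morning→Vasquez, Sat afternoon→Tran, Sat evening→Baptiste, Sun morning→Santos, Sun afternoon→Petrov, Sun evening→Tran.
Total: 130 + 60 + 130 + 70 + 90 + 50 + 30 + 70 + 60 + 50 = £740.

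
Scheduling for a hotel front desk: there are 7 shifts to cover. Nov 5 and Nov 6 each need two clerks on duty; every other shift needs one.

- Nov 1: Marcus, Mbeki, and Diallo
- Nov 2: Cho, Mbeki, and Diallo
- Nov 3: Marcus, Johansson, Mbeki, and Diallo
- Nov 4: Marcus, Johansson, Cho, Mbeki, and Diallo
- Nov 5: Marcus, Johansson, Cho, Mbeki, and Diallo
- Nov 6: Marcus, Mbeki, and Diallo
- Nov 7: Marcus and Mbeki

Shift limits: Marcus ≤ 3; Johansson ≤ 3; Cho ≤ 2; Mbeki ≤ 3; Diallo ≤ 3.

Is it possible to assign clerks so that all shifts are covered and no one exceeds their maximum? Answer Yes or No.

Yes

One valid schedule: Nov 1→Marcus, Nov 2→Cho, Nov 3→Johansson, Nov 4→Johansson, Nov 5→Johansson+Cho, Nov 6→Marcus+Mbeki, Nov 7→Marcus.
Loads: Marcus 3/3, Johansson 3/3, Cho 2/2, Mbeki 1/3, Diallo 0/3 — all within limits.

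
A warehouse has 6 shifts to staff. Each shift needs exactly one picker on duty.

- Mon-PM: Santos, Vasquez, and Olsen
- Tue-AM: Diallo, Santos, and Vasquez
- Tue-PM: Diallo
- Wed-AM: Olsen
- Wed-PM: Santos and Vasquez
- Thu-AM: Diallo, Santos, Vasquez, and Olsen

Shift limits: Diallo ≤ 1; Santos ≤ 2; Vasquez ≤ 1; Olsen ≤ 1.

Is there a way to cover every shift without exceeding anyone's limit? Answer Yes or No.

No

Total capacity is 1+2+1+1 = 5 but 6 worker-slots are needed — infeasible.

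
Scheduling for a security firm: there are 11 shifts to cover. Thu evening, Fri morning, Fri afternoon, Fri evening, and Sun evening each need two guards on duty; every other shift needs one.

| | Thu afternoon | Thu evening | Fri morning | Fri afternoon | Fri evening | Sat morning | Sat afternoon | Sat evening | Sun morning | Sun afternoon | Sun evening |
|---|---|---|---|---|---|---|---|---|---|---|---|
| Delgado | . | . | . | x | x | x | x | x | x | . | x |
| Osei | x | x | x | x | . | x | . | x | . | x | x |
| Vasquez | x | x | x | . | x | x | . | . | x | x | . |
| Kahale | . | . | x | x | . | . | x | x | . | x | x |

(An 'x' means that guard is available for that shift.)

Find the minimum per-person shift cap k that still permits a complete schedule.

4

With 4 guards and 16 worker-slots to fill, someone must work at least ⌈16/4⌉ = 4 shifts, so k ≥ 4.
k = 4 works: Thu afternoon→Osei, Thu evening→Osei+Vasquez, Fri morning→Osei+Vasquez, Fri afternoon→Delgado+Kahale, Fri evening→Delgado+Vasquez, Sat morning→Vasquez, Sat afternoon→Delgado, Sat evening→Kahale, Sun morning→Delgado, Sun afternoon→Kahale, Sun evening→Osei+Kahale.
Loads: Delgado 4, Osei 4, Vasquez 4, Kahale 4 — all ≤ 4.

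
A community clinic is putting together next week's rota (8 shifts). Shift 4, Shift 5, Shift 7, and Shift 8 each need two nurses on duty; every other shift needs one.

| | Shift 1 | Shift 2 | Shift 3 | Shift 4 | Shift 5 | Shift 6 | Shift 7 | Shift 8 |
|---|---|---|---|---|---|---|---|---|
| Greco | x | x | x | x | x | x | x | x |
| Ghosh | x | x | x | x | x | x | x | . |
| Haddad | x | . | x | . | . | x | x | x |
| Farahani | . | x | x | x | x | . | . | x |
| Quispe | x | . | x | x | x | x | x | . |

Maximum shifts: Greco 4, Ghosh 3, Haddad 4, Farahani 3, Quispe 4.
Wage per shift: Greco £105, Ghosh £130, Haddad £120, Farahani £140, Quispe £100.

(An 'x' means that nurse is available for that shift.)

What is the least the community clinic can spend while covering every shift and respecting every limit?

£1300

Picking the cheapest available nurse for each shift independently would cost £1245, but that ignores the shift limits.
An optimal schedule: Shift 1→Quispe, Shift 2→Greco, Shift 3→Haddad, Shift 4→Quispe+Greco, Shift 5→Quispe+Greco, Shift 6→Haddad, Shift 7→Quispe+Haddad, Shift 8→Greco+Haddad.
Total: 100 + 105 + 120 + 100 + 105 + 100 + 105 + 120 + 100 + 120 + 105 + 120 = £1300.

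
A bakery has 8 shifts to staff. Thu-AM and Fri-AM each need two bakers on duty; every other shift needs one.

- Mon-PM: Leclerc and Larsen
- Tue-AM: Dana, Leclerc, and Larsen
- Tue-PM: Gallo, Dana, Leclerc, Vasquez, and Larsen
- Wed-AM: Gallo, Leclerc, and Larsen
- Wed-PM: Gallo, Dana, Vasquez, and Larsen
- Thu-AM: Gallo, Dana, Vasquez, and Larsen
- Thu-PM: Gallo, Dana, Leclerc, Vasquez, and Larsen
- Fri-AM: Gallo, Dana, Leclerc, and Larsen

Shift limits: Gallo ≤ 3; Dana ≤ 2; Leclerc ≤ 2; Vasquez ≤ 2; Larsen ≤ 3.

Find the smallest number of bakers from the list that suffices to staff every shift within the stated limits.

10 slots to fill and no one can take more than 3, so at least ⌈10/3⌉ = 4 bakers are needed.
Gallo, Dana, Leclerc, and Larsen alone can cover everything: Mon-PM→Leclerc, Tue-AM→Dana, Tue-PM→Larsen, Wed-AM→Gallo, Wed-PM→Gallo, Thu-AM→Gallo+Dana, Thu-PM→Larsen, Fri-AM→Leclerc+Larsen.

4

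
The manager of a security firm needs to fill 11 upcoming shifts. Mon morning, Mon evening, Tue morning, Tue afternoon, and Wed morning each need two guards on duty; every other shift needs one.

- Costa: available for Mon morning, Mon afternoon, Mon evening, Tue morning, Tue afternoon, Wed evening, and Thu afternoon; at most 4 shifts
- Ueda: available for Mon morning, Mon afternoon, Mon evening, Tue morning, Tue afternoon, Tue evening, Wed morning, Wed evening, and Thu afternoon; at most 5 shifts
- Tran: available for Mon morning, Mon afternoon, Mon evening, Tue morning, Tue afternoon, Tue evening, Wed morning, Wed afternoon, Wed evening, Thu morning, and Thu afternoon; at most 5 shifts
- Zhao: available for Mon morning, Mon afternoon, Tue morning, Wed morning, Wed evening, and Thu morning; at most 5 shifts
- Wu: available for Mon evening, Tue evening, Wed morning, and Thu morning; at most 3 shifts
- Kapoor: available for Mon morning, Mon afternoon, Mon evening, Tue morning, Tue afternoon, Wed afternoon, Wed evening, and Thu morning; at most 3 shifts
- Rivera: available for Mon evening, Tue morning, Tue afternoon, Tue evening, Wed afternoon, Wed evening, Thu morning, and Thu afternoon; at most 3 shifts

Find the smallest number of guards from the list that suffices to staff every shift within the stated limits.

4

16 slots to fill and no one can take more than 5, so at least ⌈16/5⌉ = 4 guards are needed.
Costa, Ueda, Tran, and Zhao alone can cover everything: Mon morning→Tran+Zhao, Mon afternoon→Costa, Mon evening→Costa+Ueda, Tue morning→Tran+Zhao, Tue afternoon→Costa+Ueda, Tue evening→Ueda, Wed morning→Ueda+Tran, Wed afternoon→Tran, Wed evening→Ueda, Thu morning→Tran, Thu afternoon→Costa.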